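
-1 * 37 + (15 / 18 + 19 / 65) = -13991 / 390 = -35.87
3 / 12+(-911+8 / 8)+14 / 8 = -908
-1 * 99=-99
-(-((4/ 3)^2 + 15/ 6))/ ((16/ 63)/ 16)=539/ 2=269.50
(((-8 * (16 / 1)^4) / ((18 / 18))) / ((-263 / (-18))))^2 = 89060441849856 / 69169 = 1287577409.68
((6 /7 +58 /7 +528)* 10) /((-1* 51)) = -37600 /357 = -105.32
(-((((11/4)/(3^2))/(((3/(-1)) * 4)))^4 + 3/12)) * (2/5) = -1741428797/17414258688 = -0.10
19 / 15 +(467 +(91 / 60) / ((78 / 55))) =168961 / 360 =469.34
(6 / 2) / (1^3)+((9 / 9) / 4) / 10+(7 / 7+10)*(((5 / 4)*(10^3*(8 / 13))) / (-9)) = -4385843 / 4680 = -937.15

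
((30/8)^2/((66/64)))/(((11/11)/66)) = 900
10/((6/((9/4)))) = 15/4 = 3.75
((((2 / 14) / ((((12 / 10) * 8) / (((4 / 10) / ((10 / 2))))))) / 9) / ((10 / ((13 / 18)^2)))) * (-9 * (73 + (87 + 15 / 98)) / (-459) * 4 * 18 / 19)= 530491 / 6461214480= 0.00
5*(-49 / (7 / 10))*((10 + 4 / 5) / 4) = -945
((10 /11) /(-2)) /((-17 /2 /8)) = 0.43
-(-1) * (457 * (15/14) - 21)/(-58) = -6561/812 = -8.08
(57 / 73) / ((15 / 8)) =152 / 365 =0.42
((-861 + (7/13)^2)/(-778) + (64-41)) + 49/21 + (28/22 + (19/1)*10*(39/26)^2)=1975123691/4338906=455.21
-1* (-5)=5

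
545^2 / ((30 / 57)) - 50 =564297.50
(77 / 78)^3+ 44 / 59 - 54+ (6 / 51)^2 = -423014910521 / 8091586152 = -52.28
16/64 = 1/4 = 0.25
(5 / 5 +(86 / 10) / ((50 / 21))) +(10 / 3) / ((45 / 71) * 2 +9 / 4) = 5.56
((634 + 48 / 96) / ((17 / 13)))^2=272151009 / 1156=235424.75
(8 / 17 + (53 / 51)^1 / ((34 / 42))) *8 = 4056 / 289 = 14.03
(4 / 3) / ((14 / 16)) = 32 / 21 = 1.52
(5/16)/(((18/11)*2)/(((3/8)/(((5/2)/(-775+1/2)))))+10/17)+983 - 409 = 298273727/519136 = 574.56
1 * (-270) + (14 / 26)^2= -45581 / 169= -269.71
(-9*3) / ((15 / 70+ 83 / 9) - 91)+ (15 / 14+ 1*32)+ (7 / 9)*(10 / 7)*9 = 6244659 / 143878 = 43.40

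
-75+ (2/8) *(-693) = -993/4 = -248.25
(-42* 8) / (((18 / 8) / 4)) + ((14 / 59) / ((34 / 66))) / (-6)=-597.41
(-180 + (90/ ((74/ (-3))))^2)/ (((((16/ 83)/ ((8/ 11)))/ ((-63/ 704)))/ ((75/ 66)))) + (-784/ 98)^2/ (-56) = 18643981723/ 296843008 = 62.81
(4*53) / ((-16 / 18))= -477 / 2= -238.50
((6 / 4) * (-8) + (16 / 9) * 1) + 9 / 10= -839 / 90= -9.32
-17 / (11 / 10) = -170 / 11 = -15.45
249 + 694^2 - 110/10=481874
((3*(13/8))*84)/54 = 91/12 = 7.58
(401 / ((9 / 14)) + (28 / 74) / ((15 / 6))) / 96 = 519421 / 79920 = 6.50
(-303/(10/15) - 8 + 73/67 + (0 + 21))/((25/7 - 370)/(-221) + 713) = -91296205/148147184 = -0.62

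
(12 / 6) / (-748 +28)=-1 / 360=-0.00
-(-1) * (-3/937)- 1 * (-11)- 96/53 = 456160/49661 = 9.19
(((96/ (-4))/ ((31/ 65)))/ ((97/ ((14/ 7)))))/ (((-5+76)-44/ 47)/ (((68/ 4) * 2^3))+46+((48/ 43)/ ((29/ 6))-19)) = -4973794176/ 133005332321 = -0.04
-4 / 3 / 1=-4 / 3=-1.33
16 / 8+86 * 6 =518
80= 80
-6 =-6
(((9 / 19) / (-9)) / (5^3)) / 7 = -1 / 16625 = -0.00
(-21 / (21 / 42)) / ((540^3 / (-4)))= 7 / 6561000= 0.00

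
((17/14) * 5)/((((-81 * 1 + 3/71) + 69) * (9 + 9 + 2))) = -1207/47544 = -0.03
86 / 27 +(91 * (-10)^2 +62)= 247460 / 27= 9165.19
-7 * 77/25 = -539/25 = -21.56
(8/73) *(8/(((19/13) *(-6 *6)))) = -208/12483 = -0.02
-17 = -17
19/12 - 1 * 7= -65/12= -5.42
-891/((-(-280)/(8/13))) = -891/455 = -1.96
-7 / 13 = -0.54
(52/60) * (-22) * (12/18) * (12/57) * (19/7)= -2288/315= -7.26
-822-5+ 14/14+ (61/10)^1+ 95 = -7249/10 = -724.90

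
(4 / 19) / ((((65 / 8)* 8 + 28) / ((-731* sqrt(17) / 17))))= -172* sqrt(17) / 1767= -0.40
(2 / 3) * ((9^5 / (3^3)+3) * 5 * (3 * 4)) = 87600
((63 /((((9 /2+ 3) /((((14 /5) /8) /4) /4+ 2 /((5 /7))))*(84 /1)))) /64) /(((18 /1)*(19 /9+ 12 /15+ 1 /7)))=0.00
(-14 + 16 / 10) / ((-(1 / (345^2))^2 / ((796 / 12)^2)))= 772968345009750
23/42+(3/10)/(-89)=5086/9345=0.54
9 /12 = 3 /4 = 0.75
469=469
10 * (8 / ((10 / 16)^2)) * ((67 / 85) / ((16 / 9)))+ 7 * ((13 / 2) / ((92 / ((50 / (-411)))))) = 1458273829 / 16070100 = 90.74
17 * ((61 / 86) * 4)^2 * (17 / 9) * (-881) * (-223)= 845080879388 / 16641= 50783058.67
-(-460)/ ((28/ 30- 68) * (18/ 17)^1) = -9775/ 1509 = -6.48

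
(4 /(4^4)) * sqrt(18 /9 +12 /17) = sqrt(782) /1088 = 0.03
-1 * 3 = -3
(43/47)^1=43/47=0.91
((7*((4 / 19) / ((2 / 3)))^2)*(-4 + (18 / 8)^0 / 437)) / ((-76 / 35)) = 3852135 / 2997383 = 1.29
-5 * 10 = -50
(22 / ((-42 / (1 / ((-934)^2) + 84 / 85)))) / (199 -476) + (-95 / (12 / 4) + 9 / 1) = -3258684674547 / 143777354140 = -22.66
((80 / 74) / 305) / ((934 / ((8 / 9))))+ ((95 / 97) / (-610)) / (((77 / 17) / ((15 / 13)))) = -747236587 / 1842157491174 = -0.00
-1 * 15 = -15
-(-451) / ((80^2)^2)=451 / 40960000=0.00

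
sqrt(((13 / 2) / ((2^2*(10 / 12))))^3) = 2.72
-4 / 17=-0.24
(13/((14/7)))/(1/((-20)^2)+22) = 200/677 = 0.30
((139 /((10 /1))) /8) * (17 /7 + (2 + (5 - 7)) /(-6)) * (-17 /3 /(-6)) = 40171 /10080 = 3.99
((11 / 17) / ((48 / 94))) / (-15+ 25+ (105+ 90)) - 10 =-835883 / 83640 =-9.99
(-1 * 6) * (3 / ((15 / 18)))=-108 / 5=-21.60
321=321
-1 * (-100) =100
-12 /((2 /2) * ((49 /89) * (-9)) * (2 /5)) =890 /147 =6.05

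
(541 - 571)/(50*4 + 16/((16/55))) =-2/17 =-0.12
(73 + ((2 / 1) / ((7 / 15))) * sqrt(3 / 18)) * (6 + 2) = 598.00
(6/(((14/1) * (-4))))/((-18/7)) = 1/24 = 0.04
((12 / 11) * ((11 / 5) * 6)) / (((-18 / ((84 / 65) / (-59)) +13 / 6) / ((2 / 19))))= 3024 / 1643785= 0.00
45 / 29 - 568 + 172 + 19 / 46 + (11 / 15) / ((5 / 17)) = -39173767 / 100050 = -391.54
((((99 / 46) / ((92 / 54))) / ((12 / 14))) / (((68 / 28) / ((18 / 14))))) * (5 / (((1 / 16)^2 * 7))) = 1283040 / 8993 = 142.67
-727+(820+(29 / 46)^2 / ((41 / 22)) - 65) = 1223835 / 43378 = 28.21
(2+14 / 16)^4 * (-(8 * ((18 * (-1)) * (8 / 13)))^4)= -120326507790336 / 28561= -4212965505.07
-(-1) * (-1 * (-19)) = 19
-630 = -630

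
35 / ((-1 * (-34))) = 35 / 34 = 1.03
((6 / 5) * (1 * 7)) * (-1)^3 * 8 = -67.20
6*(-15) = -90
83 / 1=83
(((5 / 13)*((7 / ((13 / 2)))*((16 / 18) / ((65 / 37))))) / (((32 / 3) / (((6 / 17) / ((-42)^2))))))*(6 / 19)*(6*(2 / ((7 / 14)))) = 148 / 4967417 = 0.00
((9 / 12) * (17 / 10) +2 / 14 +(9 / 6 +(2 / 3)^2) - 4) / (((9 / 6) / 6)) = -1607 / 630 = -2.55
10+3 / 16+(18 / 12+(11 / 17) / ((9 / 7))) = 29843 / 2448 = 12.19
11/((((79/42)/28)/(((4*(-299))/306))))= -2578576/4029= -640.00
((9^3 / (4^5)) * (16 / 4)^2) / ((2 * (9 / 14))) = 567 / 64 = 8.86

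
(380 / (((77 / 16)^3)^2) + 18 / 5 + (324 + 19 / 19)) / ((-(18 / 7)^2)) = -114156615732209 / 2296899698940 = -49.70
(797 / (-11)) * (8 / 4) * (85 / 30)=-13549 / 33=-410.58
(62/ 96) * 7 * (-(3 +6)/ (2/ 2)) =-651/ 16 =-40.69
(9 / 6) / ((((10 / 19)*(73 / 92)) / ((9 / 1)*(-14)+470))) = 450984 / 365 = 1235.57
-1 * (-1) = 1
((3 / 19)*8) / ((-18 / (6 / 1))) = -8 / 19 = -0.42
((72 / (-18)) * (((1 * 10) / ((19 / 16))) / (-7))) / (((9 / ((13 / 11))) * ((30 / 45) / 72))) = 99840 / 1463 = 68.24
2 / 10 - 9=-44 / 5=-8.80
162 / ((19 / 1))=162 / 19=8.53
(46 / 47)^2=2116 / 2209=0.96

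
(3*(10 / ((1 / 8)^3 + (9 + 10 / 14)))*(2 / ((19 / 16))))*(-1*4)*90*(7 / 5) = -1734082560 / 661637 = -2620.90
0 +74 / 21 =74 / 21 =3.52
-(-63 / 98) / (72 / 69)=69 / 112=0.62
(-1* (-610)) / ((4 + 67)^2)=610 / 5041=0.12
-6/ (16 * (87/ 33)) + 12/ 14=1161/ 1624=0.71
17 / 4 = 4.25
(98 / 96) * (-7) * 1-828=-40087 / 48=-835.15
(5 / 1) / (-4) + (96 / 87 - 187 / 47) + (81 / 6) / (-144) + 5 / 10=-162209 / 43616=-3.72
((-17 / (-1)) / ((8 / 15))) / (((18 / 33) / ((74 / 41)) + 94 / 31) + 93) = 3217335 / 9723616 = 0.33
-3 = -3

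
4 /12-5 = -14 /3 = -4.67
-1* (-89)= 89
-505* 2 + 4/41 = -41406/41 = -1009.90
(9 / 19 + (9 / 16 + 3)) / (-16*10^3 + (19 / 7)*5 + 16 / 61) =-523929 / 2075132272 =-0.00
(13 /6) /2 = 13 /12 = 1.08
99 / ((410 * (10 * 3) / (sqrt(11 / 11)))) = 33 / 4100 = 0.01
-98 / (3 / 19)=-1862 / 3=-620.67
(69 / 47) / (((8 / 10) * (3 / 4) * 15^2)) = 23 / 2115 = 0.01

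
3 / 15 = 1 / 5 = 0.20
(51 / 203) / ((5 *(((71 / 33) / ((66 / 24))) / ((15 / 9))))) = 6171 / 57652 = 0.11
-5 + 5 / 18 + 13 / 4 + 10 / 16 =-61 / 72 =-0.85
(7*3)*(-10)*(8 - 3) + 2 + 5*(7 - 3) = -1028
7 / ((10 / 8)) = 28 / 5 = 5.60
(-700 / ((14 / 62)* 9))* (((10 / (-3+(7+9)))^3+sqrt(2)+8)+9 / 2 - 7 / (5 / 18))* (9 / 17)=83395890 / 37349 - 3100* sqrt(2) / 17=1975.00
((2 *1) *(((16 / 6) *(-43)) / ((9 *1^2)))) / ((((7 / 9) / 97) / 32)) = -101692.95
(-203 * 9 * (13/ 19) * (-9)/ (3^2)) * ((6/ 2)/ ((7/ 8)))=4285.89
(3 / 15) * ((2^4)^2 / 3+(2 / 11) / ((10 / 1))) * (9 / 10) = 42249 / 2750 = 15.36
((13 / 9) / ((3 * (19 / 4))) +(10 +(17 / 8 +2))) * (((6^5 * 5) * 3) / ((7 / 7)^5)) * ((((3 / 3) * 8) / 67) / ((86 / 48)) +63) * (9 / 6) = 8592692685750 / 54739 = 156975697.14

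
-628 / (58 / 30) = -9420 / 29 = -324.83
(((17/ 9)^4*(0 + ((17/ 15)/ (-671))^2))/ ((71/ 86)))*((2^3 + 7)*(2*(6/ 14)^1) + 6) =8303323736/ 10010137547025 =0.00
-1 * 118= -118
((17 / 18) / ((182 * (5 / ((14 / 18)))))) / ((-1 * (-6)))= 17 / 126360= 0.00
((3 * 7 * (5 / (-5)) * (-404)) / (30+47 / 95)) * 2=1611960 / 2897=556.42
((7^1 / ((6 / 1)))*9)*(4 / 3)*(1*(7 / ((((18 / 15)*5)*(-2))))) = -49 / 6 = -8.17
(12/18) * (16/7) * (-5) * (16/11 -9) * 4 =53120/231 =229.96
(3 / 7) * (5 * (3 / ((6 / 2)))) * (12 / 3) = 60 / 7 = 8.57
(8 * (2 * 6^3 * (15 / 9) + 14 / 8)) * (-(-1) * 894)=5161956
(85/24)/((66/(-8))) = -0.43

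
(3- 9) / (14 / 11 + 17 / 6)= -396 / 271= -1.46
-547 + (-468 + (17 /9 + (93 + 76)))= -7597 /9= -844.11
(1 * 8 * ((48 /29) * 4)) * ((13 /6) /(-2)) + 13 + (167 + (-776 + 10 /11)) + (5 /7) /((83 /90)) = -120784628 /185339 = -651.70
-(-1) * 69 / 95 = 0.73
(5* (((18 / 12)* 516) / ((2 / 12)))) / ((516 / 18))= 810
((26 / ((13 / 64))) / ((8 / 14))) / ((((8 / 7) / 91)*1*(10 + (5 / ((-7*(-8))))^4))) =1783.59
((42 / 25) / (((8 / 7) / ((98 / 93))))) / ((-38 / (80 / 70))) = -686 / 14725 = -0.05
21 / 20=1.05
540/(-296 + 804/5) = -675/169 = -3.99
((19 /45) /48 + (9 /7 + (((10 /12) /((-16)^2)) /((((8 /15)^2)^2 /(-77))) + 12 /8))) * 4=-601361659 /495452160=-1.21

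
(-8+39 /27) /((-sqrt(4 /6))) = 59 * sqrt(6) /18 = 8.03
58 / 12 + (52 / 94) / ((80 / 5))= 5491 / 1128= 4.87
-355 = -355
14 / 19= 0.74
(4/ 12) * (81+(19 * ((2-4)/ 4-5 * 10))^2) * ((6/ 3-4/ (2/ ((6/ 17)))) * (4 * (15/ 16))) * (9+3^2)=26809236.40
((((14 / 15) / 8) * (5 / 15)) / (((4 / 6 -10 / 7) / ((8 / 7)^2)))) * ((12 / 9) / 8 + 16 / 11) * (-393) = 14017 / 330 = 42.48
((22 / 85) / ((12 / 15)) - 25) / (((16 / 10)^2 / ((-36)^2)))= -1698975 / 136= -12492.46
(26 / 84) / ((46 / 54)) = 0.36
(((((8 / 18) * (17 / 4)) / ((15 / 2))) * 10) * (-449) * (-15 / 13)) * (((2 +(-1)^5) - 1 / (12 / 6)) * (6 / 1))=152660 / 39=3914.36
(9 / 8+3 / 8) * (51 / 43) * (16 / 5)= 5.69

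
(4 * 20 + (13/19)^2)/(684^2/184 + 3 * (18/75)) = 5567725/175983168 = 0.03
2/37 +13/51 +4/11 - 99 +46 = -1086160/20757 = -52.33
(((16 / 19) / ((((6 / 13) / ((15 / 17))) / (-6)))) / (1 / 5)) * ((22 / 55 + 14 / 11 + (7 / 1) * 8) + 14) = -12299040 / 3553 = -3461.59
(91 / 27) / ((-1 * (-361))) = 91 / 9747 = 0.01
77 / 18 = 4.28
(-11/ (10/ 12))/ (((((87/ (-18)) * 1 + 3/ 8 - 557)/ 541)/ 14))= 155808/ 875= 178.07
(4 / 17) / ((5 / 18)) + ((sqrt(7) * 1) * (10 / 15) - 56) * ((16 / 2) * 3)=-114168 / 85 + 16 * sqrt(7)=-1300.82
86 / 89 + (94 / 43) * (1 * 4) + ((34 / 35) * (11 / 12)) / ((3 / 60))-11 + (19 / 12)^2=73398653 / 3857616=19.03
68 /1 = 68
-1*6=-6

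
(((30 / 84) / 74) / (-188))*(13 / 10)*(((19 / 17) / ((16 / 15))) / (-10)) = 741 / 211907584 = 0.00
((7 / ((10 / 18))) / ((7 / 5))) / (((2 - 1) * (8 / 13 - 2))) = -13 / 2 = -6.50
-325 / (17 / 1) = -325 / 17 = -19.12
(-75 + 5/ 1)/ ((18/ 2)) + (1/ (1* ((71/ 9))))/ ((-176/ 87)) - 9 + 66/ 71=-1789399/ 112464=-15.91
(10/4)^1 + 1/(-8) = 19/8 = 2.38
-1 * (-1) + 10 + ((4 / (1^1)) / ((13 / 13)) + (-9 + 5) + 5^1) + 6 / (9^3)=3890 / 243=16.01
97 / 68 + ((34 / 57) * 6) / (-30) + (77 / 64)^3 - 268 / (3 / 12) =-1357661867087 / 1270087680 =-1068.95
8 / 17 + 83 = 1419 / 17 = 83.47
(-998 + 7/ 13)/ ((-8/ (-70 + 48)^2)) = 1569007/ 26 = 60346.42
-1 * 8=-8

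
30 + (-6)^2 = 66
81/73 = 1.11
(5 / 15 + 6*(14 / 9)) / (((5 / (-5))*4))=-29 / 12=-2.42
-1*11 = -11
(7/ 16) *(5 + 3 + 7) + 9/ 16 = 57/ 8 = 7.12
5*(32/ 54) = 80/ 27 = 2.96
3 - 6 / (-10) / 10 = 153 / 50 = 3.06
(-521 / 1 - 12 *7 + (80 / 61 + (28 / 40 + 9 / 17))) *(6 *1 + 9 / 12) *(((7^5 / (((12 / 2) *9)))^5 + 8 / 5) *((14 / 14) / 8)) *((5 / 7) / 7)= -151494717399785.96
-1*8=-8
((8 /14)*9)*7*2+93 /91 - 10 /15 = 19753 /273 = 72.36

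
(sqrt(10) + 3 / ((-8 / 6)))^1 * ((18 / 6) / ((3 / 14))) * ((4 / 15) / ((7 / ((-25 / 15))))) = 2 - 8 * sqrt(10) / 9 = -0.81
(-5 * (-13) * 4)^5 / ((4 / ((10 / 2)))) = 1485172000000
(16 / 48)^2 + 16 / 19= 163 / 171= 0.95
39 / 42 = 13 / 14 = 0.93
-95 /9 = -10.56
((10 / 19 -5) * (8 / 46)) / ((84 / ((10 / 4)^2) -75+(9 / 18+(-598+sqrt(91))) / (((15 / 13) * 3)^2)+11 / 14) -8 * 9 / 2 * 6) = 25339860 * sqrt(91) / 41637098461181+99177127560 / 41637098461181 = 0.00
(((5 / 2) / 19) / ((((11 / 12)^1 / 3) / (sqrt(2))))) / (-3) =-30 * sqrt(2) / 209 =-0.20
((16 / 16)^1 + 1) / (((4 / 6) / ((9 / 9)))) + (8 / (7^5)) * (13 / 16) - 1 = 2.00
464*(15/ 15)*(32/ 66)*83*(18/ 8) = 462144/ 11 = 42013.09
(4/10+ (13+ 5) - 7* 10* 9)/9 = -3058/45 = -67.96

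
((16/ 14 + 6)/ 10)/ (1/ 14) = 10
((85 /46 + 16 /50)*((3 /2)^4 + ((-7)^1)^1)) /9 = -8587 /18400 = -0.47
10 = 10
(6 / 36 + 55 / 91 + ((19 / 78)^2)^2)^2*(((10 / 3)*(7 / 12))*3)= 201399718482261605 / 57544803568691712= 3.50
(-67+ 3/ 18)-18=-509/ 6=-84.83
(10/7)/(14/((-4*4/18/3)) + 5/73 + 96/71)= -41464/1330189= -0.03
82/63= 1.30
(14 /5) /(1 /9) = 126 /5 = 25.20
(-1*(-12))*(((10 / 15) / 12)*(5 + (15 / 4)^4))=51905 / 384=135.17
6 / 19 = 0.32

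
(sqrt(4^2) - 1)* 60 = 180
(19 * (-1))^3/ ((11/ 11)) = -6859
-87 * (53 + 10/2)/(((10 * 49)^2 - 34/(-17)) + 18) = -29/1380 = -0.02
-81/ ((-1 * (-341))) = -81/ 341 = -0.24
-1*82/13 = -82/13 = -6.31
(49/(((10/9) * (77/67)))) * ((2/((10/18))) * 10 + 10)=97083/55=1765.15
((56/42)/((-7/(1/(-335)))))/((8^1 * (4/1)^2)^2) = 1/28815360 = 0.00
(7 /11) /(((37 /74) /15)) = 210 /11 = 19.09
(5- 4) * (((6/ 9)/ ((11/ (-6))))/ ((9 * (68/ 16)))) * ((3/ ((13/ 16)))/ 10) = -0.00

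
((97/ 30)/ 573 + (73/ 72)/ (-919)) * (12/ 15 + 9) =0.04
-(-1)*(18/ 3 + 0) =6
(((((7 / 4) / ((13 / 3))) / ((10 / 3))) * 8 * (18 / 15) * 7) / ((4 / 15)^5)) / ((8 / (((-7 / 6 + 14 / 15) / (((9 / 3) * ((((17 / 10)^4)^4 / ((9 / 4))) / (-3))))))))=51508094787597656250 / 632595494383669290253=0.08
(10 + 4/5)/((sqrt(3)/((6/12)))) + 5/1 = 9 *sqrt(3)/5 + 5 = 8.12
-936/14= -468/7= -66.86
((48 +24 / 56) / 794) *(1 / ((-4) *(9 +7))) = -339 / 355712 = -0.00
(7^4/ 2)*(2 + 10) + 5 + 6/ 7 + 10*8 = 101443/ 7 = 14491.86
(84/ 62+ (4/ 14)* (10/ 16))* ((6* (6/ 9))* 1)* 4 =5324/ 217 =24.53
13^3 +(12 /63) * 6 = 15387 /7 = 2198.14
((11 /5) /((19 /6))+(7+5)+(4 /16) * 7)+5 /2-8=3399 /380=8.94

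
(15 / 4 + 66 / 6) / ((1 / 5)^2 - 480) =-1475 / 47996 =-0.03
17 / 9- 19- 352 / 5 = -3938 / 45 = -87.51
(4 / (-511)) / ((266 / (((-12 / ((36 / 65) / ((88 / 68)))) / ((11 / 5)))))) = 1300 / 3466113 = 0.00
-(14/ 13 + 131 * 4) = -6826/ 13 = -525.08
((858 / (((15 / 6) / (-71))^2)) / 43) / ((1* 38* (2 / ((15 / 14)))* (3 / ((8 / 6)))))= 2883452 / 28595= 100.84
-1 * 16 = -16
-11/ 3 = -3.67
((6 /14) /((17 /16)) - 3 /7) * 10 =-30 /119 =-0.25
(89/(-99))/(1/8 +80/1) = -712/63459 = -0.01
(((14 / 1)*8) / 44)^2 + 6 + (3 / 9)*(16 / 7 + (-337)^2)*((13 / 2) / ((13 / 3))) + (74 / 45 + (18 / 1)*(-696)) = 3374836771 / 76230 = 44271.77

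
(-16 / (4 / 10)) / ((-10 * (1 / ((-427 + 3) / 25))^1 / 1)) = -1696 / 25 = -67.84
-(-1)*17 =17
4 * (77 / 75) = 308 / 75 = 4.11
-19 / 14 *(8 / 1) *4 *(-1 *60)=18240 / 7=2605.71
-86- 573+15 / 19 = -12506 / 19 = -658.21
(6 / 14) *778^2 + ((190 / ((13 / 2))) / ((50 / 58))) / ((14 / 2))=118032584 / 455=259412.27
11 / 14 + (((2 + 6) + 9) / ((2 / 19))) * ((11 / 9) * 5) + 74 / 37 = 62353 / 63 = 989.73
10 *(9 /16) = 45 /8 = 5.62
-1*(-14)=14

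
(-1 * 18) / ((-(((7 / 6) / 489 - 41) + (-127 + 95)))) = -52812 / 214175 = -0.25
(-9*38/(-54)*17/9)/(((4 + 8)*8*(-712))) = -323/1845504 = -0.00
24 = 24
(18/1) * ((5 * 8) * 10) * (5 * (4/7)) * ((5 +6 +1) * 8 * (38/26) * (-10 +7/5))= -2258841600/91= -24822435.16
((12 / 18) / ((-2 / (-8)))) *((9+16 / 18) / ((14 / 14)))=712 / 27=26.37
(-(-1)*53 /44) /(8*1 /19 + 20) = 1007 /17072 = 0.06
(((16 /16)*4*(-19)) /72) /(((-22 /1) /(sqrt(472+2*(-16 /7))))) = 19*sqrt(5726) /1386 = 1.04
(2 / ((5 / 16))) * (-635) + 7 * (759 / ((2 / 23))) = 114071 / 2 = 57035.50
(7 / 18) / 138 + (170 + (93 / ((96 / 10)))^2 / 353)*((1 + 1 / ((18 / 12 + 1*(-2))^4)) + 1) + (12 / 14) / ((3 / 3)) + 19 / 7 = 602671400059 / 196414848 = 3068.36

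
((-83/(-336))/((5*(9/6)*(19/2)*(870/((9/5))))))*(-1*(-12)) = 83/964250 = 0.00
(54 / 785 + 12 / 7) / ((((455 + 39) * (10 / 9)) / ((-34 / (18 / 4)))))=-166566 / 6786325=-0.02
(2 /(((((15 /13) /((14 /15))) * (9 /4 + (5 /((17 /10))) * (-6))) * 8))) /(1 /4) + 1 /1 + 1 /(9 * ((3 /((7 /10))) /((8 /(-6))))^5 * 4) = 549106314481 /579602840625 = 0.95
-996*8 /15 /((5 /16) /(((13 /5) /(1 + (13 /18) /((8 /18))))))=-4419584 /2625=-1683.65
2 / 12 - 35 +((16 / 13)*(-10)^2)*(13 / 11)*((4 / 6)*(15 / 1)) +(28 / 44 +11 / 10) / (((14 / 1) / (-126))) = 231674 / 165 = 1404.08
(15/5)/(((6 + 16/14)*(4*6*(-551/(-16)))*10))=7/137750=0.00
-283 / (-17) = 283 / 17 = 16.65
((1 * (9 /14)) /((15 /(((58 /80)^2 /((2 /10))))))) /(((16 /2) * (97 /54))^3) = 49660209 /1308408012800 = 0.00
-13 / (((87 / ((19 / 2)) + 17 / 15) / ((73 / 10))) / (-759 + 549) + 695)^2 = -50643218925 / 1881651404536036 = -0.00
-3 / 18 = -1 / 6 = -0.17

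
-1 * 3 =-3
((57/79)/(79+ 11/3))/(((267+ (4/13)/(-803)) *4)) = 0.00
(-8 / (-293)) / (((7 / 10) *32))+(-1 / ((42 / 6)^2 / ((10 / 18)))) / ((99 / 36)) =-8255 / 2842686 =-0.00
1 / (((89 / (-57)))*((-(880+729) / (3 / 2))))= 171 / 286402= 0.00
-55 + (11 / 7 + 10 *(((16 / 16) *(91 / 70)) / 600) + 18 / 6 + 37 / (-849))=-59965447 / 1188600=-50.45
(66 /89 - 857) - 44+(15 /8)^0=-80034 /89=-899.26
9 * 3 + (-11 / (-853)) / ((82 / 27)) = 1888839 / 69946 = 27.00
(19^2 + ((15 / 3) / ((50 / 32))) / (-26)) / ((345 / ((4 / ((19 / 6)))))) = 187656 / 142025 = 1.32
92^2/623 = 8464/623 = 13.59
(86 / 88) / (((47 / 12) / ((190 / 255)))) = 1634 / 8789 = 0.19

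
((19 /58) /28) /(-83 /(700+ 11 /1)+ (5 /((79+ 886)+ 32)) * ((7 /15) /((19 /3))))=-255900987 /2545282208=-0.10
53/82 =0.65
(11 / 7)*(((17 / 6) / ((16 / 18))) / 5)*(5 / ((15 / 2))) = 187 / 280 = 0.67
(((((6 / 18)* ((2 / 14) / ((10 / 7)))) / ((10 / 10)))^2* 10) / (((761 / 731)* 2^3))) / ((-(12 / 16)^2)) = -0.00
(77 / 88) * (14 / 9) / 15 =49 / 540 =0.09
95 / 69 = 1.38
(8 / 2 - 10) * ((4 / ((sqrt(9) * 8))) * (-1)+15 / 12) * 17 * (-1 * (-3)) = -663 / 2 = -331.50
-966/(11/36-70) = 34776/2509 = 13.86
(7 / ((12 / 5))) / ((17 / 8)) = 70 / 51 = 1.37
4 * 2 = 8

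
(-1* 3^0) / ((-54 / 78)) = 13 / 9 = 1.44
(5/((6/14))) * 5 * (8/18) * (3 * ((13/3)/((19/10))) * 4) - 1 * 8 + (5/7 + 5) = 2539792/3591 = 707.27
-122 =-122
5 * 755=3775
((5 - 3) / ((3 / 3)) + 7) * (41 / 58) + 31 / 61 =24307 / 3538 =6.87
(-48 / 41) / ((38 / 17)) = -408 / 779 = -0.52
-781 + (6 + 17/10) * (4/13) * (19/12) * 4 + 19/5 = -148628/195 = -762.19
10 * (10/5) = 20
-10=-10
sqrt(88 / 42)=2 * sqrt(231) / 21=1.45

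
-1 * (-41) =41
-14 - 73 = -87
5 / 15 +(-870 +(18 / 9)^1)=-867.67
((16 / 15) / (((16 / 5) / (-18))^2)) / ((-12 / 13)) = -585 / 16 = -36.56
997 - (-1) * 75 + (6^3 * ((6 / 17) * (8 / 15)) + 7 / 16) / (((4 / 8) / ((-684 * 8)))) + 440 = -38100924 / 85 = -448246.16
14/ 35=0.40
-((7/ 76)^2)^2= -2401/ 33362176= -0.00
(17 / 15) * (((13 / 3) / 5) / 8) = 221 / 1800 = 0.12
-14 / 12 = -7 / 6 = -1.17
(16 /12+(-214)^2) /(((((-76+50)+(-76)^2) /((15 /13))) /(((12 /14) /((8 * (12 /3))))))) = 25761 /104650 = 0.25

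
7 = 7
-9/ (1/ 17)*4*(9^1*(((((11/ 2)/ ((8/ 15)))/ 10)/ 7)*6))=-136323/ 28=-4868.68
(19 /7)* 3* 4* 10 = 2280 /7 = 325.71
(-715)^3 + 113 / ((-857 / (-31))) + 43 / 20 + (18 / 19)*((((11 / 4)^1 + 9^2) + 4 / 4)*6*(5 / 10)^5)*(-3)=-952297353031343 / 2605280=-365525913.93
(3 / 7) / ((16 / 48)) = 1.29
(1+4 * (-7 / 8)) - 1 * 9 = -23 / 2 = -11.50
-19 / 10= -1.90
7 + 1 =8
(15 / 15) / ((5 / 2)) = 2 / 5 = 0.40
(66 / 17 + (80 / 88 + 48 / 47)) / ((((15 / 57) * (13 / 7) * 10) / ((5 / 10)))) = 1698676 / 2856425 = 0.59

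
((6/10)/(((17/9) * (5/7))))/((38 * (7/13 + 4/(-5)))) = -2457/54910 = -0.04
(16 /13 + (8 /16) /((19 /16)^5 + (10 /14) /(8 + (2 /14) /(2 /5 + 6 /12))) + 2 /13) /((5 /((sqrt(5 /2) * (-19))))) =-129492157889 * sqrt(10) /42896776195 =-9.55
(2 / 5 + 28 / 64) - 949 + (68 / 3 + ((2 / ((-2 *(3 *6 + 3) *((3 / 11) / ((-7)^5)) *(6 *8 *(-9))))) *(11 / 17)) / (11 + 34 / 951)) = -53522661659 / 57806460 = -925.89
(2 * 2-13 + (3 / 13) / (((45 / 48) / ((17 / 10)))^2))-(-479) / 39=4.04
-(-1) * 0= 0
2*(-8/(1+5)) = -8/3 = -2.67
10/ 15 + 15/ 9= 7/ 3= 2.33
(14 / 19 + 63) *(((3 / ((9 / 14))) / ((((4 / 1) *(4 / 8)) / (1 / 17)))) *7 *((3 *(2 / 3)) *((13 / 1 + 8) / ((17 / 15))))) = 12461190 / 5491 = 2269.38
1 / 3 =0.33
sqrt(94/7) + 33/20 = 33/20 + sqrt(658)/7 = 5.31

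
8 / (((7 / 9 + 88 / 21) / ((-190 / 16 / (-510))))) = 399 / 10642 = 0.04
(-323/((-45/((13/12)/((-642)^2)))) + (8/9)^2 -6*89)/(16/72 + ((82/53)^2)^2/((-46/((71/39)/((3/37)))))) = 279986216884399267619/1351923116525053920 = 207.10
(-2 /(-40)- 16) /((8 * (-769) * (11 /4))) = 29 /30760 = 0.00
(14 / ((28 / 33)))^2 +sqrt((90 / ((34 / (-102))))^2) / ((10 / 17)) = 2925 / 4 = 731.25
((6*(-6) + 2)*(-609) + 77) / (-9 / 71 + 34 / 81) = 119523033 / 1685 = 70933.55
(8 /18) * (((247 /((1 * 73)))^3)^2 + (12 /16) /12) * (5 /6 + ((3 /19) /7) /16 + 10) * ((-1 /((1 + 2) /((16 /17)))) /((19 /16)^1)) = -1909.04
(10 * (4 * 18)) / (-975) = -48 / 65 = -0.74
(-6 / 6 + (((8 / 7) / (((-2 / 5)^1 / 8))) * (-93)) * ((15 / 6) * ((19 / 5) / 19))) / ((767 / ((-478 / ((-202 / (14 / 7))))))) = 3552974 / 542269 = 6.55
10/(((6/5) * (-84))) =-25/252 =-0.10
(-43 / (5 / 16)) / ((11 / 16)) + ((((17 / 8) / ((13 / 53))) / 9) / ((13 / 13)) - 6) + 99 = -5466293 / 51480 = -106.18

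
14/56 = 1/4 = 0.25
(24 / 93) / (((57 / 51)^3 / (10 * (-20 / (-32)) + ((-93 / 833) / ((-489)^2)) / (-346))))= 165979868146186 / 143668363022331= 1.16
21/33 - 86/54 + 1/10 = -2543/2970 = -0.86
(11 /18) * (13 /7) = 143 /126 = 1.13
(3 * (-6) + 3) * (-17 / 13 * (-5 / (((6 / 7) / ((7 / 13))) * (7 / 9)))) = -26775 / 338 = -79.22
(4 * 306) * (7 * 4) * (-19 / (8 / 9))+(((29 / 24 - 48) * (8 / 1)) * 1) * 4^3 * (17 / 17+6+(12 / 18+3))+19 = -8892809 / 9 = -988089.89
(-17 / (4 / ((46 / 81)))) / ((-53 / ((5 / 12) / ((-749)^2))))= 1955 / 57801055032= 0.00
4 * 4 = 16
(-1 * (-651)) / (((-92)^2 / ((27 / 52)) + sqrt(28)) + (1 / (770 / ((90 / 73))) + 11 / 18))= 977748676206541470 / 24483740065974655657 - 119957021681112 * sqrt(7) / 24483740065974655657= 0.04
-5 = -5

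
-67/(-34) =67/34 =1.97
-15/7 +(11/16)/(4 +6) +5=3277/1120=2.93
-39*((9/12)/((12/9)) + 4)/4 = -2847/64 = -44.48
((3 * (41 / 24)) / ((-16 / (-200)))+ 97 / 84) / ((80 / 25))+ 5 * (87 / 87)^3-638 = -3293443 / 5376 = -612.62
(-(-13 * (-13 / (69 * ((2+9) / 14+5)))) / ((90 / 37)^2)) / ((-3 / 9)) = 1619527 / 7545150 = 0.21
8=8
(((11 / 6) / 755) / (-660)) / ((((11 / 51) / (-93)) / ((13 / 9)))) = 6851 / 2989800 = 0.00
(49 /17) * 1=49 /17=2.88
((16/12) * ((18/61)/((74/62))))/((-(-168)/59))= 1829/15799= 0.12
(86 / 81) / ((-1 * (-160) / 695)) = 5977 / 1296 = 4.61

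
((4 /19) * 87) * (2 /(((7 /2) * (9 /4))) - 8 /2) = -27376 /399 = -68.61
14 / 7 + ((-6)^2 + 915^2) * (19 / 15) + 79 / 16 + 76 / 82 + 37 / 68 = 59135655111 / 55760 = 1060539.01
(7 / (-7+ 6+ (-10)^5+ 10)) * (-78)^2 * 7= -2.98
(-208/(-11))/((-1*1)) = -208/11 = -18.91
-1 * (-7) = 7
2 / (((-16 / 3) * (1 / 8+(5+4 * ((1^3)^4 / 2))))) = -1 / 19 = -0.05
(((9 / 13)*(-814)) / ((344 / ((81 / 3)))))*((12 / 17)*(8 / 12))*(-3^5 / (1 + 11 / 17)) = 24032943 / 7826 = 3070.91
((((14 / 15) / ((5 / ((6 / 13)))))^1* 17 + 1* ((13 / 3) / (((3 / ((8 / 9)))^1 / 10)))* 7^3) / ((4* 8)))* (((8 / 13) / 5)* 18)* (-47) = -2725355066 / 190125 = -14334.54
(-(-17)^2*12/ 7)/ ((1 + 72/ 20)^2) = -86700/ 3703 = -23.41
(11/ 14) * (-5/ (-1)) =55/ 14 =3.93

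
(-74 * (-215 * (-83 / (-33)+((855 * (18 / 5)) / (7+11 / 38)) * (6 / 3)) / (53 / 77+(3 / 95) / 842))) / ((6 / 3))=34487489826837250 / 3523191531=9788707.06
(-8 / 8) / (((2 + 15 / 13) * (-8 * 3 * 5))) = 13 / 4920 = 0.00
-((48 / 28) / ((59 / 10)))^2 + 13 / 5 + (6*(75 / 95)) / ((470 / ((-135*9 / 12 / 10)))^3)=2.52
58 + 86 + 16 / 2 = 152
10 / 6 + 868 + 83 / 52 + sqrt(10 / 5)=872.68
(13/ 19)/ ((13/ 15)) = 15/ 19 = 0.79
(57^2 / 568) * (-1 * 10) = -16245 / 284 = -57.20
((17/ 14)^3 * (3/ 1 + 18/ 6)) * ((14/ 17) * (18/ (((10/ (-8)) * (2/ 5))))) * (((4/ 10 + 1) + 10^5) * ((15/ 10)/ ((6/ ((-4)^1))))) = 7803109242/ 245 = 31849425.48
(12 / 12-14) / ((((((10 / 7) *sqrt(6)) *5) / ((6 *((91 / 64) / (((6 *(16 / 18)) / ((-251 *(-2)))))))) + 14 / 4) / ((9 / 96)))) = -188431158760299 / 541114663894192 + 29930846400 *sqrt(6) / 33819666493387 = -0.35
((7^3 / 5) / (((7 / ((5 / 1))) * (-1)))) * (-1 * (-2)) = -98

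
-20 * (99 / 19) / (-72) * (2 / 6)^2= 55 / 342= 0.16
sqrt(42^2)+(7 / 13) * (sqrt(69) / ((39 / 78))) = 14 * sqrt(69) / 13+42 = 50.95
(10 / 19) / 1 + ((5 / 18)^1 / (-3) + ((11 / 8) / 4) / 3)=9001 / 16416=0.55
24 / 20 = 6 / 5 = 1.20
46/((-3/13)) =-598/3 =-199.33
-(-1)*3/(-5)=-3/5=-0.60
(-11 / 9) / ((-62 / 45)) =55 / 62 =0.89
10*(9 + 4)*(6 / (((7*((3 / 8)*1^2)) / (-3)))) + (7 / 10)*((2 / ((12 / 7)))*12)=-30857 / 35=-881.63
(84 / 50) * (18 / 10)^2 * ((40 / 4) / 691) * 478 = 3252312 / 86375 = 37.65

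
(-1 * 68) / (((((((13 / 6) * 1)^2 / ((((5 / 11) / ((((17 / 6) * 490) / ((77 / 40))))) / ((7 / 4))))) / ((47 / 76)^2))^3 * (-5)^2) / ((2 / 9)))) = -0.00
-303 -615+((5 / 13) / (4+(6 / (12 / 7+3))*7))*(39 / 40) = -1042815 / 1136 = -917.97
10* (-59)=-590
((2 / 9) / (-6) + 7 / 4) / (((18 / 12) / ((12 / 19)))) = 370 / 513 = 0.72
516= 516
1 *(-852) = -852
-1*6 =-6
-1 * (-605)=605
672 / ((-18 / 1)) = -112 / 3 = -37.33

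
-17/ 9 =-1.89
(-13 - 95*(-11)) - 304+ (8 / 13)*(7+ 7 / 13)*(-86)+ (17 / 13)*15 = 348.66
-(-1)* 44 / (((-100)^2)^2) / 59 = 11 / 1475000000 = 0.00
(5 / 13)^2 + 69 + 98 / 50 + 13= 355356 / 4225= 84.11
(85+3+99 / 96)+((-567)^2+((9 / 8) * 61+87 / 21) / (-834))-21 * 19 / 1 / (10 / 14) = 149928874421 / 467040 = 321019.34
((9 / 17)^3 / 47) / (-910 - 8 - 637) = -729 / 359066605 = -0.00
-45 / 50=-9 / 10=-0.90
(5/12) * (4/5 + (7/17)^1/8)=193/544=0.35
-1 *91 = -91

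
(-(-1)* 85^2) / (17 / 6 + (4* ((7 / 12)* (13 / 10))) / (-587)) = 63616125 / 24902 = 2554.66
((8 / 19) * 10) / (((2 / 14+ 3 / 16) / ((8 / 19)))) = 5.37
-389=-389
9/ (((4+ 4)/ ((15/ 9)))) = 15/ 8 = 1.88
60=60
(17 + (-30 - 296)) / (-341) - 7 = -2078 / 341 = -6.09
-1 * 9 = -9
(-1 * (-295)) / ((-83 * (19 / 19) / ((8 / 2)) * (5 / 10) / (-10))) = 23600 / 83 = 284.34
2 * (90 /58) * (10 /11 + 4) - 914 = -286706 /319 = -898.76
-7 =-7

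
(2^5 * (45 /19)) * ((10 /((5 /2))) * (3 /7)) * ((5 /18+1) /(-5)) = -4416 /133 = -33.20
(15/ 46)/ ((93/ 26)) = 65/ 713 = 0.09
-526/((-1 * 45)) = 526/45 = 11.69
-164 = -164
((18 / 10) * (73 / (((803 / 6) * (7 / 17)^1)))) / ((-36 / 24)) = -612 / 385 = -1.59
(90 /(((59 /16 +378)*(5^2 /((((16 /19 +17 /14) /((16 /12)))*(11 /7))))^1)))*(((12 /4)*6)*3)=35091144 /28428085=1.23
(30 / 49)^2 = 900 / 2401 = 0.37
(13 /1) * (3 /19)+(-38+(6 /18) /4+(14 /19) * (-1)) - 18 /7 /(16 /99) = -167617 /3192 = -52.51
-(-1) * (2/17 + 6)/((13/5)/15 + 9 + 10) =3900/12223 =0.32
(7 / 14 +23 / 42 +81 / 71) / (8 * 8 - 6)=3263 / 86478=0.04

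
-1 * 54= -54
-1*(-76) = 76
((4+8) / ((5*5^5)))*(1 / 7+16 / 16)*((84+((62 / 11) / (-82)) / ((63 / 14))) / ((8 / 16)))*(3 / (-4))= -0.11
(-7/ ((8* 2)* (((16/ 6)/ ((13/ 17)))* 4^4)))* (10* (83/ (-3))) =37765/ 278528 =0.14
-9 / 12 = -3 / 4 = -0.75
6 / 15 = 2 / 5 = 0.40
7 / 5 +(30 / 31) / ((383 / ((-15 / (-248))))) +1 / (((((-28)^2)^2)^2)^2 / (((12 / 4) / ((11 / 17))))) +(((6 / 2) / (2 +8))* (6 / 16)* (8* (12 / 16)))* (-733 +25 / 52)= -3704059484992890597843133166548567 / 7512538325352491993361824088064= -493.05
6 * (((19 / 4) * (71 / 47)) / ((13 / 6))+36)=144117 / 611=235.87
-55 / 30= -11 / 6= -1.83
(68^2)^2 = 21381376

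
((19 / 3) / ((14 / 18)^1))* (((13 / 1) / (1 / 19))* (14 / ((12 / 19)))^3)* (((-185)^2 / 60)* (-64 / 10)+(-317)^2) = 2121398448738.17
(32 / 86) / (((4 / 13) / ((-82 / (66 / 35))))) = -74620 / 1419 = -52.59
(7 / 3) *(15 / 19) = 35 / 19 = 1.84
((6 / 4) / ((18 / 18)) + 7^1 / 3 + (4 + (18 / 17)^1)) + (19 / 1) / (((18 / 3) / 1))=12.06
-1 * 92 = -92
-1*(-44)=44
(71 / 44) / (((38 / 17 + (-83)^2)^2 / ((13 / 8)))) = 266747 / 4830973593952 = 0.00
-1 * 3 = -3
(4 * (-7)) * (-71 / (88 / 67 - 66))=-66598 / 2167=-30.73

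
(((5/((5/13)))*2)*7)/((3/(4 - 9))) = -910/3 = -303.33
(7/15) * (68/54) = 238/405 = 0.59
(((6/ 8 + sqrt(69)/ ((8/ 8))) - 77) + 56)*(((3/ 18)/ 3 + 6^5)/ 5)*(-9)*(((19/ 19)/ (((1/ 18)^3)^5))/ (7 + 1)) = 140979692606747071714736.90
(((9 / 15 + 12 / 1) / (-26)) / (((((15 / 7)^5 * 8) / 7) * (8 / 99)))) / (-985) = 9058973 / 76830000000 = 0.00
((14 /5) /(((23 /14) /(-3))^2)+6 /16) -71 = -61.29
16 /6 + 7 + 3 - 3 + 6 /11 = 337 /33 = 10.21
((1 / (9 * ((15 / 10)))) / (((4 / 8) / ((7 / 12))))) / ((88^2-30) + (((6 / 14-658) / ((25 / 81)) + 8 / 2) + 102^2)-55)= 1225 / 225899442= 0.00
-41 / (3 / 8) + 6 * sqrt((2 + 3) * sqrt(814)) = -328 / 3 + 6 * sqrt(5) * 814^(1 / 4) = -37.67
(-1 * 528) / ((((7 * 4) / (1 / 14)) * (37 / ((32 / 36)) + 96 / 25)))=-4400 / 148519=-0.03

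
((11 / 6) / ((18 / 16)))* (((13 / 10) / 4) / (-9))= -143 / 2430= -0.06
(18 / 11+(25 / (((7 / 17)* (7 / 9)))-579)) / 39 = -12.80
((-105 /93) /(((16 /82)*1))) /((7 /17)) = -3485 /248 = -14.05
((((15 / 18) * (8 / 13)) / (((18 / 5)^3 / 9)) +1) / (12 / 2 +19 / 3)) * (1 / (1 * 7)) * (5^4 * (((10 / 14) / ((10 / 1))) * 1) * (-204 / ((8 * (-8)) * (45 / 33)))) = 1.33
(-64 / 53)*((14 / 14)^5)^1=-64 / 53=-1.21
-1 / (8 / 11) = -11 / 8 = -1.38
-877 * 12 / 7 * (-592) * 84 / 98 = 37381248 / 49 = 762882.61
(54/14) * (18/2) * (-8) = -277.71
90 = 90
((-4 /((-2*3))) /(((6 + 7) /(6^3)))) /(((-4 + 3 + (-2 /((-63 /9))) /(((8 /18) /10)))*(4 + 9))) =504 /3211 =0.16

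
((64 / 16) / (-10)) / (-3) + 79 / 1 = 1187 / 15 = 79.13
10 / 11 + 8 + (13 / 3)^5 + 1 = 4110710 / 2673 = 1537.86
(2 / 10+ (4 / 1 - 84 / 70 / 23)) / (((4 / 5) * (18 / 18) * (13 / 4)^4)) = 30528 / 656903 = 0.05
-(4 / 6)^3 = -8 / 27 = -0.30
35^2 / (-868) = -1.41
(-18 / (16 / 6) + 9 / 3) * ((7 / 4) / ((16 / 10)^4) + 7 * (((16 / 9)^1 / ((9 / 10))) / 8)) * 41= -542867675 / 1769472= -306.80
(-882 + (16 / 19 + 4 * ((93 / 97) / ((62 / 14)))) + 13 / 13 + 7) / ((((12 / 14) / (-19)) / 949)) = 1779918777 / 97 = 18349678.11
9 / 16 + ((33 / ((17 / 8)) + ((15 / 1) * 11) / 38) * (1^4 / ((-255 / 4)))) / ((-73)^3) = 96124292543 / 170887387760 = 0.56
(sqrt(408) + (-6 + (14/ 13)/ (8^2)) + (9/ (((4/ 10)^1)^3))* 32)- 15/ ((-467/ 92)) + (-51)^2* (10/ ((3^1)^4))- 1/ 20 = 2* sqrt(102) + 42120400553/ 8742240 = 4838.23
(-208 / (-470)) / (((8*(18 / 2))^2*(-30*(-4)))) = 13 / 18273600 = 0.00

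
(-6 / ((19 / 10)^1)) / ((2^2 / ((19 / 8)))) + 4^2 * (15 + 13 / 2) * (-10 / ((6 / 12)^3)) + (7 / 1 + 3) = -220095 / 8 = -27511.88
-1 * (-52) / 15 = 52 / 15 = 3.47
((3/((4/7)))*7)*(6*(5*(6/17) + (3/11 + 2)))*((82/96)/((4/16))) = 4550385/1496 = 3041.70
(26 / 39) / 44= 1 / 66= 0.02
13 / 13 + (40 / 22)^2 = 521 / 121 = 4.31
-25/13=-1.92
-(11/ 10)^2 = -121/ 100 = -1.21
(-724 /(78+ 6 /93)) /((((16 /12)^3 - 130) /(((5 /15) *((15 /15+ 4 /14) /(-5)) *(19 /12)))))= -2878443 /291876200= -0.01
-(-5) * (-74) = -370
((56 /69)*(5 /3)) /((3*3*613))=280 /1142019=0.00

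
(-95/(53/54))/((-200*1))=513/1060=0.48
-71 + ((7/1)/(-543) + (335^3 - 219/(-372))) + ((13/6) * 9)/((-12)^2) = 20250936454535/538656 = 37595304.71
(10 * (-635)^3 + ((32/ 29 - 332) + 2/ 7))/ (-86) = 259888626682/ 8729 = 29773012.57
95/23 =4.13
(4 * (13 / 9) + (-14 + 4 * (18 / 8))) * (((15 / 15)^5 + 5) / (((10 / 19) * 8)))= 133 / 120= 1.11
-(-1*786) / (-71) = -11.07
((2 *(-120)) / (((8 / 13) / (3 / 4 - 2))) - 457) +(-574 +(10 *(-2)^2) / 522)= -283667 / 522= -543.42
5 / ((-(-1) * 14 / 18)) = 45 / 7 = 6.43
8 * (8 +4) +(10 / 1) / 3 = 298 / 3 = 99.33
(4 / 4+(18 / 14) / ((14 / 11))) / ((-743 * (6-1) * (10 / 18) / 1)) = -0.00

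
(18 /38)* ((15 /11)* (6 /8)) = 0.48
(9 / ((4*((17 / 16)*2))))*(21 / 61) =0.36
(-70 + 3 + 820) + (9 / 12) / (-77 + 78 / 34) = 3825189 / 5080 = 752.99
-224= -224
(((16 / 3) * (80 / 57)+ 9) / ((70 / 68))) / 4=47923 / 11970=4.00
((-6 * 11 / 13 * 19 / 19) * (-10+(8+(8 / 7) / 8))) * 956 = 63096 / 7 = 9013.71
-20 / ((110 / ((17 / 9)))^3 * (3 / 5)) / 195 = -4913 / 5676249150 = -0.00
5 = 5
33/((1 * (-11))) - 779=-782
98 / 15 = 6.53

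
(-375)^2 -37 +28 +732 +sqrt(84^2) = 141432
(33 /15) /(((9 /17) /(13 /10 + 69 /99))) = 11203 /1350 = 8.30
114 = 114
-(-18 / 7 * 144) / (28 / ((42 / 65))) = 3888 / 455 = 8.55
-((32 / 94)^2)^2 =-65536 / 4879681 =-0.01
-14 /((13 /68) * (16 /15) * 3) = -595 /26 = -22.88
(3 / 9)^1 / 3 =1 / 9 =0.11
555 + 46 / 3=1711 / 3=570.33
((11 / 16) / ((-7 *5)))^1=-11 / 560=-0.02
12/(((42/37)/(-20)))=-1480/7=-211.43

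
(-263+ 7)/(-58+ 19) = 256/39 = 6.56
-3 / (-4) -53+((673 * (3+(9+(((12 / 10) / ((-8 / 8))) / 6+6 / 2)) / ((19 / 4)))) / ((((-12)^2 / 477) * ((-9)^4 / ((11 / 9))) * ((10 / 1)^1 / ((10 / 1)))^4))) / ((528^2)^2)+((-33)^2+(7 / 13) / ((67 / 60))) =572919082254107601987019 / 552353735107993927680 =1037.23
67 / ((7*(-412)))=-67 / 2884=-0.02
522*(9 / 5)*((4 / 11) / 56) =6.10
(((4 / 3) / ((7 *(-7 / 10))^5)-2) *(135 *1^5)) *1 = -76286317230 / 282475249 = -270.06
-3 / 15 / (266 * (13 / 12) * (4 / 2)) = -3 / 8645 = -0.00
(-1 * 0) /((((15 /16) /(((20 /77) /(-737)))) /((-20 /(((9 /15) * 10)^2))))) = 0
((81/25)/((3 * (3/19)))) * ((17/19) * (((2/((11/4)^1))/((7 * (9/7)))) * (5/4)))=34/55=0.62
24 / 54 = 4 / 9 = 0.44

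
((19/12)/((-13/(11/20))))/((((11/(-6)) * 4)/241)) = 2.20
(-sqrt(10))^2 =10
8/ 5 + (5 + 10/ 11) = 413/ 55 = 7.51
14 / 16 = 7 / 8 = 0.88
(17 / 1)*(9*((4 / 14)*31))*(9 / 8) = 42687 / 28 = 1524.54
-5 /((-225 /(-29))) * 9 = -5.80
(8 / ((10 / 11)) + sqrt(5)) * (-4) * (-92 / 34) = 184 * sqrt(5) / 17 + 8096 / 85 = 119.45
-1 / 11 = -0.09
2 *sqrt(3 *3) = 6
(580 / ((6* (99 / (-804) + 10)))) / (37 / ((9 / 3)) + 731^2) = 67 / 3658154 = 0.00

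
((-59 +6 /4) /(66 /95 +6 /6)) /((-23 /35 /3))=7125 /46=154.89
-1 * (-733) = 733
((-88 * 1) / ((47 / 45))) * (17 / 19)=-67320 / 893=-75.39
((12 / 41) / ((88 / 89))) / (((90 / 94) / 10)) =3.09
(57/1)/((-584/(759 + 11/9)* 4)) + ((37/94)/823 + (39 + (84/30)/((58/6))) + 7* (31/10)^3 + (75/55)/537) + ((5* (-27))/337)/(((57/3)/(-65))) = 230.65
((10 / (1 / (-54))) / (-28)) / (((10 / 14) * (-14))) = -27 / 14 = -1.93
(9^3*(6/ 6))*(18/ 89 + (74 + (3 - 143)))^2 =24999404544/ 7921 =3156091.98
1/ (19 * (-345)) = -1/ 6555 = -0.00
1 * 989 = 989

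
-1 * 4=-4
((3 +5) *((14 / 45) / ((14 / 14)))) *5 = 112 / 9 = 12.44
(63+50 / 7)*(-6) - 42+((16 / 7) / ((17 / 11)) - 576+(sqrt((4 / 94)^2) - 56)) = -6115026 / 5593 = -1093.34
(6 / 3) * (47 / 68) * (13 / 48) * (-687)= -139919 / 544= -257.20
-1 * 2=-2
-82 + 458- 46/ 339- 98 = 94196/ 339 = 277.86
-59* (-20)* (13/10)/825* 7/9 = 10738/7425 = 1.45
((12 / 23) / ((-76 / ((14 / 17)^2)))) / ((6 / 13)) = -1274 / 126293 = -0.01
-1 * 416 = -416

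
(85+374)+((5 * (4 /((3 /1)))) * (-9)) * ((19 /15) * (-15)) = 1599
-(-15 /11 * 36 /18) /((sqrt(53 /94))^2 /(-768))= -2165760 /583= -3714.85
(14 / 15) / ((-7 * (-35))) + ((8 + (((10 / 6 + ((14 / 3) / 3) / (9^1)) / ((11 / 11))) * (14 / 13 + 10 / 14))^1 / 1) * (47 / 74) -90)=-1129394927 / 13636350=-82.82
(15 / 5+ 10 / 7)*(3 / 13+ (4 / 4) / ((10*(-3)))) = 341 / 390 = 0.87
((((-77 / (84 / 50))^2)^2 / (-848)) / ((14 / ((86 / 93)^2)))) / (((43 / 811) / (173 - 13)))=-997217955078125 / 1039644396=-959191.39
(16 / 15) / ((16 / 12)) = 4 / 5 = 0.80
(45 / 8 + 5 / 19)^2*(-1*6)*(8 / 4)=-2403075 / 5776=-416.04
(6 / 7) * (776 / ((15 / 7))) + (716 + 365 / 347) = 1782629 / 1735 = 1027.45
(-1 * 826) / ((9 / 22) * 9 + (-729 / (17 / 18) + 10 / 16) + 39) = 176528 / 155707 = 1.13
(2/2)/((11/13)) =13/11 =1.18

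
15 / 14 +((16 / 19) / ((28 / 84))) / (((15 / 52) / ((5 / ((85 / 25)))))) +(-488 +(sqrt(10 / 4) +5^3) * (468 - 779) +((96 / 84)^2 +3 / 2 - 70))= -623840881 / 15827 - 311 * sqrt(10) / 2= -39907.98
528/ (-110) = -24/ 5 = -4.80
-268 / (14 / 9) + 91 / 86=-103079 / 602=-171.23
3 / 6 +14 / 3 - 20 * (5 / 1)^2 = -2969 / 6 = -494.83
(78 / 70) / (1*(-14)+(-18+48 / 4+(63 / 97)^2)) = -366951 / 6447385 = -0.06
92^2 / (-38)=-222.74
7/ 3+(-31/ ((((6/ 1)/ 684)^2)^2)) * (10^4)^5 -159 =-1570732948800000000000000000470/ 3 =-523577649600000000000000000000.00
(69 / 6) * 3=69 / 2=34.50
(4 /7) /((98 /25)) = 0.15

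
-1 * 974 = -974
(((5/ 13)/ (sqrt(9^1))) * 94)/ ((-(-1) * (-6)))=-235/ 117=-2.01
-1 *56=-56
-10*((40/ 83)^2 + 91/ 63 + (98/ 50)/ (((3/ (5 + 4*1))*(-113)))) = -569128756/ 35030565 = -16.25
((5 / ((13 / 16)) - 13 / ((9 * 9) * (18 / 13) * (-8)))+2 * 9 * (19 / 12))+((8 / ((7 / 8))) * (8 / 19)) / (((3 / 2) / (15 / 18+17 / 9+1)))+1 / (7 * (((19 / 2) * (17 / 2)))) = 15161368385 / 342839952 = 44.22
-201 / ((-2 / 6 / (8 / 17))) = 4824 / 17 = 283.76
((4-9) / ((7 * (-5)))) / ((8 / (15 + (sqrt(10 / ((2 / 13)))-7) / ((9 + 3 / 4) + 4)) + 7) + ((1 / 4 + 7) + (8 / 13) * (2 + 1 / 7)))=33313280 * sqrt(65) / 21838675259521 + 193517128636 / 21838675259521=0.01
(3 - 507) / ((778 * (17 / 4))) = -1008 / 6613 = -0.15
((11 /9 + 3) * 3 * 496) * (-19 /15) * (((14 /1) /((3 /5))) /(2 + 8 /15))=-659680 /9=-73297.78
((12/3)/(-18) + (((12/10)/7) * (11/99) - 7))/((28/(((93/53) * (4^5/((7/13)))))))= -234088192/272685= -858.46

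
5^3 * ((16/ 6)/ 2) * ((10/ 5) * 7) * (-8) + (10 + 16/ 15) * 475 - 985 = -14395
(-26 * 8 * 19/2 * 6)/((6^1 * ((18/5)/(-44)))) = 217360/9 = 24151.11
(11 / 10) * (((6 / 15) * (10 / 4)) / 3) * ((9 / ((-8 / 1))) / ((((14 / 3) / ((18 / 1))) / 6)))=-2673 / 280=-9.55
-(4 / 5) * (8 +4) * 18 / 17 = -864 / 85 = -10.16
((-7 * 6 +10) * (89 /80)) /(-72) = 89 /180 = 0.49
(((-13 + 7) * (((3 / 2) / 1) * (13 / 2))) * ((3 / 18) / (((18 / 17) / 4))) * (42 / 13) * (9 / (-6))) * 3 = 535.50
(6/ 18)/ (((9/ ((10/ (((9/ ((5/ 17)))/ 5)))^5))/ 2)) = 1953125000000/ 2263710671811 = 0.86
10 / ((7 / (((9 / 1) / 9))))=1.43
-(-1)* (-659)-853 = -1512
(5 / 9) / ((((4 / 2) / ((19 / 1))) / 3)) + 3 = 113 / 6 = 18.83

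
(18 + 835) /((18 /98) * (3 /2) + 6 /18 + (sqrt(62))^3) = -44889978 /20600086967 + 4571254296 * sqrt(62) /20600086967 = 1.75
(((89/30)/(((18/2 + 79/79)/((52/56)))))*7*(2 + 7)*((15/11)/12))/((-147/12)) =-3471/21560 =-0.16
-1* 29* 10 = -290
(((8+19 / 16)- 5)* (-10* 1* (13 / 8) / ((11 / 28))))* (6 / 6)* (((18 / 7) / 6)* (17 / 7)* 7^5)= -533274105 / 176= -3029966.51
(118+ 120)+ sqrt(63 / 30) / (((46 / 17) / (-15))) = 238 - 51*sqrt(210) / 92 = 229.97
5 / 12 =0.42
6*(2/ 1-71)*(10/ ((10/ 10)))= -4140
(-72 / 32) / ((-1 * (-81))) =-1 / 36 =-0.03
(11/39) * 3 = 11/13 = 0.85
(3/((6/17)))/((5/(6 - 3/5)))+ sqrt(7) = sqrt(7)+ 459/50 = 11.83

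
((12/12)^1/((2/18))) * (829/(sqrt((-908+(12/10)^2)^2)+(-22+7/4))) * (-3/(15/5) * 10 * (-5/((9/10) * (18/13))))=269425000/797679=337.76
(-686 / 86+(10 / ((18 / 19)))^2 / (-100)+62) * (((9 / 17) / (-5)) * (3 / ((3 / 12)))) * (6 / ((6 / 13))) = -9582677 / 10965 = -873.93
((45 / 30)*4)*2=12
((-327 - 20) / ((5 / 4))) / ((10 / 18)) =-12492 / 25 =-499.68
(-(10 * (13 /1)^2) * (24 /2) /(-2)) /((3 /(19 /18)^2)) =305045 /81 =3765.99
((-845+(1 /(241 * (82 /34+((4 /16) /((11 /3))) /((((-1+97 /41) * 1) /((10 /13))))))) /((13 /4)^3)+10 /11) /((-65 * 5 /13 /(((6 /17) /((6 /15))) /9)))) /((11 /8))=2018244225946712 /838353920720745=2.41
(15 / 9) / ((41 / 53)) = 265 / 123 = 2.15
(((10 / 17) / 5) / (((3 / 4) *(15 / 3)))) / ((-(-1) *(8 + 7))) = 8 / 3825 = 0.00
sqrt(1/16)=1/4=0.25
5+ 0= 5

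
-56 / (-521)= 0.11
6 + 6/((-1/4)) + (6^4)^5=3656158440062958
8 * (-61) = -488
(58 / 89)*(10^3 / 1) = 58000 / 89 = 651.69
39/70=0.56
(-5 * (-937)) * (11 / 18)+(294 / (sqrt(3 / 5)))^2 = 2644615 / 18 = 146923.06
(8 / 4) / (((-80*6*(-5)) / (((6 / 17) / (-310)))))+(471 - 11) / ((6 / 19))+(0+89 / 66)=1458.02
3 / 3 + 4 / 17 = 21 / 17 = 1.24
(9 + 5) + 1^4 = 15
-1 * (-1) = 1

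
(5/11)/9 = 5/99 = 0.05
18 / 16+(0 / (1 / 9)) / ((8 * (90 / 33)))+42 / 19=3.34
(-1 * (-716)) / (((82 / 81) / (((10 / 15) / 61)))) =19332 / 2501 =7.73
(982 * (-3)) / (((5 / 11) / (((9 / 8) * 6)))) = -437481 / 10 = -43748.10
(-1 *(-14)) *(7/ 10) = 49/ 5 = 9.80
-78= -78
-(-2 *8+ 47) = -31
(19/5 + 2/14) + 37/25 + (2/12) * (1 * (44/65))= 37781/6825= 5.54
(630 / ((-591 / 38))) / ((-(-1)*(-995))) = 1596 / 39203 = 0.04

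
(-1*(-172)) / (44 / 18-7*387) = -1548 / 24359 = -0.06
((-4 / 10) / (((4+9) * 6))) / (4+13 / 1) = -1 / 3315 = -0.00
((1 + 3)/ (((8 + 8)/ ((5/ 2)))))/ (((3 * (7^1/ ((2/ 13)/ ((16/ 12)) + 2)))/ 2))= 275/ 2184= 0.13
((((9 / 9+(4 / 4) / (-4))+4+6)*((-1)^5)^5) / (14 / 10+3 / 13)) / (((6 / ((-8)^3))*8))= 11180 / 159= 70.31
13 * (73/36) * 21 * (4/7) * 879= 278057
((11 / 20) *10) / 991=11 / 1982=0.01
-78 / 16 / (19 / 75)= -2925 / 152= -19.24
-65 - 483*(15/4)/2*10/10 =-7765/8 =-970.62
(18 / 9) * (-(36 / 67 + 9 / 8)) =-891 / 268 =-3.32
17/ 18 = 0.94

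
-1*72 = -72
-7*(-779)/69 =5453/69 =79.03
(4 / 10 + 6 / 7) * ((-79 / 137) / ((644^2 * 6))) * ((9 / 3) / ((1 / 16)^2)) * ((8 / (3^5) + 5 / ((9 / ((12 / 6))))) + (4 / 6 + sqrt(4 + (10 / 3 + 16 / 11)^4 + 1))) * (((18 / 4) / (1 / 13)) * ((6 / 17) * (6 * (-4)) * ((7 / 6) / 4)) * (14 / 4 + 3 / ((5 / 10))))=302217344 / 543330081 + 936624 * sqrt(629130901) / 3320350495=7.63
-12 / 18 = -2 / 3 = -0.67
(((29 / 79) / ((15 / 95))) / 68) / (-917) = -551 / 14778372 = -0.00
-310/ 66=-155/ 33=-4.70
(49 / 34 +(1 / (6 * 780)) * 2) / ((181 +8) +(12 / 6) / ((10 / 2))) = 57347 / 7534332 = 0.01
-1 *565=-565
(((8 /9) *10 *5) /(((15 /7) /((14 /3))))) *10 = 78400 /81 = 967.90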